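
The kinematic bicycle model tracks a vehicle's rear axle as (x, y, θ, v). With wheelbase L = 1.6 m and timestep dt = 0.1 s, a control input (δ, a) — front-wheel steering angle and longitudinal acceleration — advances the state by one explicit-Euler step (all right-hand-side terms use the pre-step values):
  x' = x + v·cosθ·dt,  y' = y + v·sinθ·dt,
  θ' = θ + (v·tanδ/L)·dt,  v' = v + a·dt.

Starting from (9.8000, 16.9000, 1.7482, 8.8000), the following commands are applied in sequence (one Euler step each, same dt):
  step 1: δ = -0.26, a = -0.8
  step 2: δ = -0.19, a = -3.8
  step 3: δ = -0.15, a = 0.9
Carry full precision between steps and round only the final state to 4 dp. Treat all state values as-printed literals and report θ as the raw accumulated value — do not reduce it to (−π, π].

after step 1 (δ=-0.26, a=-0.8): (9.644702, 17.766189, 1.601888, 8.720000)
after step 2 (δ=-0.19, a=-3.8): (9.617595, 18.637767, 1.497074, 8.340000)
after step 3 (δ=-0.15, a=0.9): (9.679024, 19.469502, 1.418295, 8.430000)

(9.6790, 19.4695, 1.4183, 8.4300)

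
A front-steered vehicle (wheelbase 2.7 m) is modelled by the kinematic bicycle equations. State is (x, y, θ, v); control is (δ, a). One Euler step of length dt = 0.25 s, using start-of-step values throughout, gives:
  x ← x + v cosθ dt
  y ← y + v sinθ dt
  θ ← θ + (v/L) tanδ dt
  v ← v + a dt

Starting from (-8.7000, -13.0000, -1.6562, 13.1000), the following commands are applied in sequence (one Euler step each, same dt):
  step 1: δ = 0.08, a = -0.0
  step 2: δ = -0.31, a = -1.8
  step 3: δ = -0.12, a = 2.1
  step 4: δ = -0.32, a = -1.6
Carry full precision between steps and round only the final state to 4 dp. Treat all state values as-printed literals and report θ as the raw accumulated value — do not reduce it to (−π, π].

after step 1 (δ=0.08, a=-0.0): (-8.979357, -16.263064, -1.558955, 13.100000)
after step 2 (δ=-0.31, a=-1.8): (-8.940579, -19.537834, -1.947501, 12.650000)
after step 3 (δ=-0.12, a=2.1): (-10.103930, -22.478586, -2.088735, 13.175000)
after step 4 (δ=-0.32, a=-1.6): (-11.734633, -25.340333, -2.492999, 12.775000)

(-11.7346, -25.3403, -2.4930, 12.7750)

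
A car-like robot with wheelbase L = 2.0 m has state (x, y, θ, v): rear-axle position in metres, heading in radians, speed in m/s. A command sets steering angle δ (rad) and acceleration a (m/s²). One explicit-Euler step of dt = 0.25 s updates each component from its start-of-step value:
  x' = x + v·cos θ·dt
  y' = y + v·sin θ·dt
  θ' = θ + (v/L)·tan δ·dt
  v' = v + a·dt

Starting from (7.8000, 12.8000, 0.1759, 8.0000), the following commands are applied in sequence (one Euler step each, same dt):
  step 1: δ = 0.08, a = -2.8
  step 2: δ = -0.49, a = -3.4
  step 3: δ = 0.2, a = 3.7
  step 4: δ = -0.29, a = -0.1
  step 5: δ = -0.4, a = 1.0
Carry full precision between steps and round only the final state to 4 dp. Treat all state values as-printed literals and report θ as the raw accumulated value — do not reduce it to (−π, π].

(16.6749, 12.5030, -0.7308, 7.6000)

after step 1 (δ=0.08, a=-2.8): (9.769139, 13.149989, 0.256071, 7.300000)
after step 2 (δ=-0.49, a=-3.4): (11.534630, 13.612228, -0.230646, 6.450000)
after step 3 (δ=0.2, a=3.7): (13.104430, 13.243601, -0.067211, 7.375000)
after step 4 (δ=-0.29, a=-0.1): (14.944017, 13.119774, -0.342310, 7.350000)
after step 5 (δ=-0.4, a=1.0): (16.674909, 12.502992, -0.730751, 7.600000)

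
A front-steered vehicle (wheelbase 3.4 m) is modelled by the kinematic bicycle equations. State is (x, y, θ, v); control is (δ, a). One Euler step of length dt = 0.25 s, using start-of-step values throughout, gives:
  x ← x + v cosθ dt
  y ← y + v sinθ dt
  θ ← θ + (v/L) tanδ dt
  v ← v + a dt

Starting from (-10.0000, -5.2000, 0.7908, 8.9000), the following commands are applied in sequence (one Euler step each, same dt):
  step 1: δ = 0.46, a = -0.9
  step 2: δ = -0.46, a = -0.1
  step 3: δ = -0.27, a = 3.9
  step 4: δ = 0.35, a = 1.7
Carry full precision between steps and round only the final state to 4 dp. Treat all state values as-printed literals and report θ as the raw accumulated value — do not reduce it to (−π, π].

(-4.0182, 1.2829, 0.8813, 10.0500)

after step 1 (δ=0.46, a=-0.9): (-8.435209, -3.618212, 1.115028, 8.675000)
after step 2 (δ=-0.46, a=-0.1): (-7.480628, -1.670841, 0.798997, 8.650000)
after step 3 (δ=-0.27, a=3.9): (-5.972444, -0.121071, 0.622970, 9.625000)
after step 4 (δ=0.35, a=1.7): (-4.018211, 1.282856, 0.881309, 10.050000)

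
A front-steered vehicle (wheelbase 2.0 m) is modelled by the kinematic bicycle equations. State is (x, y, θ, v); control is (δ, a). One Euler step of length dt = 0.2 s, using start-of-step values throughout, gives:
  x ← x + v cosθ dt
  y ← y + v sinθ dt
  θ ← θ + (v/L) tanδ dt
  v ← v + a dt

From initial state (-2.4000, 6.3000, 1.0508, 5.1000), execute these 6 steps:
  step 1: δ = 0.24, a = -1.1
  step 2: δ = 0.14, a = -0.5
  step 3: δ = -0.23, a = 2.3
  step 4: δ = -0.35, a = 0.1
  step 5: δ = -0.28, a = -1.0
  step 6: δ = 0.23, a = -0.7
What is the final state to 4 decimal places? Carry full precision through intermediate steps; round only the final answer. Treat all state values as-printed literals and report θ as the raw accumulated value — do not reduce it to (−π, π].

(0.5657, 11.5095, 0.9084, 4.9200)

after step 1 (δ=0.24, a=-1.1): (-1.893186, 7.185177, 1.175606, 4.880000)
after step 2 (δ=0.14, a=-0.5): (-1.517441, 8.085950, 1.244375, 4.780000)
after step 3 (δ=-0.23, a=2.3): (-1.210895, 8.991470, 1.132455, 5.240000)
after step 4 (δ=-0.35, a=0.1): (-0.766083, 9.940389, 0.941180, 5.260000)
after step 5 (δ=-0.28, a=-1.0): (-0.146629, 10.790671, 0.789926, 5.060000)
after step 6 (δ=0.23, a=-0.7): (0.565715, 11.509496, 0.908403, 4.920000)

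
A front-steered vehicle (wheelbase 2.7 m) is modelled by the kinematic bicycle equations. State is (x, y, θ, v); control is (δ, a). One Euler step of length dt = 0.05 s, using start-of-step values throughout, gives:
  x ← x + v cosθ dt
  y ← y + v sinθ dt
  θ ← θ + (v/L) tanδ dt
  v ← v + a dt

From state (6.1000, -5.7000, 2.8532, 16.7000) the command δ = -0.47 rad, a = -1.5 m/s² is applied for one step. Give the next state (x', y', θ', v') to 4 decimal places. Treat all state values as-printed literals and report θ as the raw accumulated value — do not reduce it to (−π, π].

x' = 6.1000 + 16.7000·cos(2.8532)·0.05 = 5.2995
y' = -5.7000 + 16.7000·sin(2.8532)·0.05 = -5.4625
θ' = 2.8532 + (16.7000/2.7)·tan(-0.47)·0.05 = 2.6961
v' = 16.7000 − 1.5000·0.05 = 16.6250

(5.2995, -5.4625, 2.6961, 16.6250)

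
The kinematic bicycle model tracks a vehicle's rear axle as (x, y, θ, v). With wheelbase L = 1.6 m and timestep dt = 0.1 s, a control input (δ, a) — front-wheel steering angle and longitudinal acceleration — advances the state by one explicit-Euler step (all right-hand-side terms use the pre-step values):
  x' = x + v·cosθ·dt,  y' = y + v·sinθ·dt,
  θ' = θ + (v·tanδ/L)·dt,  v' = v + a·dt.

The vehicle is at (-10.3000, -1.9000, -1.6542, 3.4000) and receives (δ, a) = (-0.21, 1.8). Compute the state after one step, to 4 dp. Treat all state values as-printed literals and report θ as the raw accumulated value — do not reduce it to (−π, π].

(-10.3283, -2.2388, -1.6995, 3.5800)

x' = -10.3000 + 3.4000·cos(-1.6542)·0.1 = -10.3283
y' = -1.9000 + 3.4000·sin(-1.6542)·0.1 = -2.2388
θ' = -1.6542 + (3.4000/1.6)·tan(-0.21)·0.1 = -1.6995
v' = 3.4000 + 1.8000·0.1 = 3.5800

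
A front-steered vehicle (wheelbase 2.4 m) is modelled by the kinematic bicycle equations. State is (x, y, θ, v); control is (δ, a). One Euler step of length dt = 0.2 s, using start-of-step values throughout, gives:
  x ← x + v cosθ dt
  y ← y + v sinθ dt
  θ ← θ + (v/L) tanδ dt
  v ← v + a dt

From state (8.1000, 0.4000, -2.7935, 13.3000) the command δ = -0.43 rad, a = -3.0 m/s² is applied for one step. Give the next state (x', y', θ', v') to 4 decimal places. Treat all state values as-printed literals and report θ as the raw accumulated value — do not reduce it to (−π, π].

x' = 8.1000 + 13.3000·cos(-2.7935)·0.2 = 5.5995
y' = 0.4000 + 13.3000·sin(-2.7935)·0.2 = -0.5073
θ' = -2.7935 + (13.3000/2.4)·tan(-0.43)·0.2 = -3.3018
v' = 13.3000 − 3.0000·0.2 = 12.7000

(5.5995, -0.5073, -3.3018, 12.7000)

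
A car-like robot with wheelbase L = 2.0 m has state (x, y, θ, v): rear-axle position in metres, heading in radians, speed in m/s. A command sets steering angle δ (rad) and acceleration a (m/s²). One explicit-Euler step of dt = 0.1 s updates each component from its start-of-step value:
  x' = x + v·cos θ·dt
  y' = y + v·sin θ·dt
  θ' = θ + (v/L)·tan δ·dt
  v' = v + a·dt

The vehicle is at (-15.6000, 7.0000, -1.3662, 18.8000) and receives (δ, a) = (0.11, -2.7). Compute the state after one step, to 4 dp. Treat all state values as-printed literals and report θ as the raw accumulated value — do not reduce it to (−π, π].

(-15.2180, 5.1592, -1.2624, 18.5300)

x' = -15.6000 + 18.8000·cos(-1.3662)·0.1 = -15.2180
y' = 7.0000 + 18.8000·sin(-1.3662)·0.1 = 5.1592
θ' = -1.3662 + (18.8000/2.0)·tan(0.11)·0.1 = -1.2624
v' = 18.8000 − 2.7000·0.1 = 18.5300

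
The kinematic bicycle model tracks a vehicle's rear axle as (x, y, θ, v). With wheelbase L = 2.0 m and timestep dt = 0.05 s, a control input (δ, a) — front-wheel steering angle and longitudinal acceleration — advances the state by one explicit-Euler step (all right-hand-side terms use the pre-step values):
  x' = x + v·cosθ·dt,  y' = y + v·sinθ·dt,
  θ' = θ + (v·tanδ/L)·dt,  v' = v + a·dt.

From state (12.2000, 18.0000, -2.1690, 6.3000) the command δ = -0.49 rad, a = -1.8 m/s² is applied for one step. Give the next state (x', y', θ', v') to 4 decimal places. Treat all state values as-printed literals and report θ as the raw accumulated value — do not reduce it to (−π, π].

x' = 12.2000 + 6.3000·cos(-2.1690)·0.05 = 12.0226
y' = 18.0000 + 6.3000·sin(-2.1690)·0.05 = 17.7397
θ' = -2.1690 + (6.3000/2.0)·tan(-0.49)·0.05 = -2.2530
v' = 6.3000 − 1.8000·0.05 = 6.2100

(12.0226, 17.7397, -2.2530, 6.2100)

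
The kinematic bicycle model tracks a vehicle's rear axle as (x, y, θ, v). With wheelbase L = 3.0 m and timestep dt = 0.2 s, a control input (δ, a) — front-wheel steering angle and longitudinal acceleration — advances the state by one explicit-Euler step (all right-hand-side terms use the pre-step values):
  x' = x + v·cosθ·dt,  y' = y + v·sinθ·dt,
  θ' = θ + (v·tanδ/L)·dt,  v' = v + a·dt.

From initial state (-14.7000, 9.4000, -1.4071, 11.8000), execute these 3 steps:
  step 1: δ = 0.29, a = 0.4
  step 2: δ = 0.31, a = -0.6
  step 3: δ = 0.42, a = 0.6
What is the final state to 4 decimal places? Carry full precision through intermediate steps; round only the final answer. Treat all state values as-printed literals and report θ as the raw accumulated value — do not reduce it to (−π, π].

(-11.9661, 3.0123, -0.5685, 11.8800)

after step 1 (δ=0.29, a=0.4): (-14.315400, 7.071549, -1.172349, 11.880000)
after step 2 (δ=0.31, a=-0.6): (-13.393540, 4.881675, -0.918649, 11.760000)
after step 3 (δ=0.42, a=0.6): (-11.966125, 3.012346, -0.568536, 11.880000)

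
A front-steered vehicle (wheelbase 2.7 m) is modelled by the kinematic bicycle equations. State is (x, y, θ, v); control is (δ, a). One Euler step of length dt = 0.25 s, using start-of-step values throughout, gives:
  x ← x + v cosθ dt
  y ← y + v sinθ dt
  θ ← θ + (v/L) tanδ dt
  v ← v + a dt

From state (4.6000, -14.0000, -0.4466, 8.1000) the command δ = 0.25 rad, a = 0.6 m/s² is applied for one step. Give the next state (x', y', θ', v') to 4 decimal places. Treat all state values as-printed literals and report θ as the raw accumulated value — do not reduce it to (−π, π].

x' = 4.6000 + 8.1000·cos(-0.4466)·0.25 = 6.4264
y' = -14.0000 + 8.1000·sin(-0.4466)·0.25 = -14.8746
θ' = -0.4466 + (8.1000/2.7)·tan(0.25)·0.25 = -0.2551
v' = 8.1000 + 0.6000·0.25 = 8.2500

(6.4264, -14.8746, -0.2551, 8.2500)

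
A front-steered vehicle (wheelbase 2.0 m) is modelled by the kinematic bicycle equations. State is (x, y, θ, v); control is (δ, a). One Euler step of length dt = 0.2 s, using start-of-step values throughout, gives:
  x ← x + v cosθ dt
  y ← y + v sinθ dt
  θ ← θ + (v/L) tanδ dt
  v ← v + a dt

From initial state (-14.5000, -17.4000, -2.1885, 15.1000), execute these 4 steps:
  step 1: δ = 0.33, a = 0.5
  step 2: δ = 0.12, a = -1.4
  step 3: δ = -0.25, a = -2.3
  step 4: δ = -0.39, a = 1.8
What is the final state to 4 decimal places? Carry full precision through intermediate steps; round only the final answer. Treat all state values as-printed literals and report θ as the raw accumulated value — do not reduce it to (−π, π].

after step 1 (δ=0.33, a=0.5): (-16.249077, -19.861936, -1.671287, 15.200000)
after step 2 (δ=0.12, a=-1.4): (-16.554056, -22.886599, -1.488007, 14.920000)
after step 3 (δ=-0.25, a=-2.3): (-16.307295, -25.860379, -1.868977, 14.460000)
after step 4 (δ=-0.39, a=1.8): (-17.156911, -28.624762, -2.463362, 14.820000)

(-17.1569, -28.6248, -2.4634, 14.8200)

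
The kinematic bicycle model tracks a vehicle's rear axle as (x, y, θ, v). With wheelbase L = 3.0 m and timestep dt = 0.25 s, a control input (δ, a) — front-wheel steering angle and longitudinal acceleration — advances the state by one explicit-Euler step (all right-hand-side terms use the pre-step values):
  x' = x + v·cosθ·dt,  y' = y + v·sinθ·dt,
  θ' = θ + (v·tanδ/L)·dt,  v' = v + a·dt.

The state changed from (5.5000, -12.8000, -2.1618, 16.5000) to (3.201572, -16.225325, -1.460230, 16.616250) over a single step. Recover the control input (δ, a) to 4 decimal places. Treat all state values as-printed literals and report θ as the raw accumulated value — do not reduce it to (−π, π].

a = (v'−v)/dt = (0.116250)/0.25 = 0.4650
Δθ = θ'−θ = 0.701570;  (v·dt/L) = 16.5000·0.25/3.0 = 1.375000
tan δ = Δθ·L/(v·dt) = 0.510233  →  δ = 0.4718

δ = 0.4718, a = 0.4650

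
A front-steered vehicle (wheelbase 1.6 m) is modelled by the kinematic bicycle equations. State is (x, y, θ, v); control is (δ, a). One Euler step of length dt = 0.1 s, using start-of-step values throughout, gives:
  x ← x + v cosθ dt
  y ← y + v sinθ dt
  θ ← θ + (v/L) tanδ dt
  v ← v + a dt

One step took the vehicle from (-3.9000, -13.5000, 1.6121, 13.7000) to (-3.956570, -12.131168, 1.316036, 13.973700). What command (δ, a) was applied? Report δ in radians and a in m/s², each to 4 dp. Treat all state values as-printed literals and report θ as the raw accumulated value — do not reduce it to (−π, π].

δ = -0.3329, a = 2.7370

a = (v'−v)/dt = (0.273700)/0.1 = 2.7370
Δθ = θ'−θ = -0.296064;  (v·dt/L) = 13.7000·0.1/1.6 = 0.856250
tan δ = Δθ·L/(v·dt) = -0.345768  →  δ = -0.3329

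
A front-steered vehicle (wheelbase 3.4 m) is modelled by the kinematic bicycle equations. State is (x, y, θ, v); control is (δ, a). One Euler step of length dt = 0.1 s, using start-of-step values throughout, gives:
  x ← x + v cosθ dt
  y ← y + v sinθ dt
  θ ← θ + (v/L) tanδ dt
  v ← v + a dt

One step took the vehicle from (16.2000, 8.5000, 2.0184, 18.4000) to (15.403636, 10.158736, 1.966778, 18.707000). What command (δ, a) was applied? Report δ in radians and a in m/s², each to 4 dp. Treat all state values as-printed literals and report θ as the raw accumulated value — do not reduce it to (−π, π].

δ = -0.0951, a = 3.0700

a = (v'−v)/dt = (0.307000)/0.1 = 3.0700
Δθ = θ'−θ = -0.051622;  (v·dt/L) = 18.4000·0.1/3.4 = 0.541176
tan δ = Δθ·L/(v·dt) = -0.095388  →  δ = -0.0951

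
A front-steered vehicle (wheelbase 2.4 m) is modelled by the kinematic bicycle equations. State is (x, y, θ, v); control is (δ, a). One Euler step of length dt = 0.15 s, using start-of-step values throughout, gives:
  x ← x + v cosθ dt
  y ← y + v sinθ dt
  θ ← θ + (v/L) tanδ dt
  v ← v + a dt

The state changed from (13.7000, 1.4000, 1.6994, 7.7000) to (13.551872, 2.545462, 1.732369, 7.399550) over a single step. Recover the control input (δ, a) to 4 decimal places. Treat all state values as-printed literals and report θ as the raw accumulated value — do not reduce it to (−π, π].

a = (v'−v)/dt = (-0.300450)/0.15 = -2.0030
Δθ = θ'−θ = 0.032969;  (v·dt/L) = 7.7000·0.15/2.4 = 0.481250
tan δ = Δθ·L/(v·dt) = 0.068507  →  δ = 0.0684

δ = 0.0684, a = -2.0030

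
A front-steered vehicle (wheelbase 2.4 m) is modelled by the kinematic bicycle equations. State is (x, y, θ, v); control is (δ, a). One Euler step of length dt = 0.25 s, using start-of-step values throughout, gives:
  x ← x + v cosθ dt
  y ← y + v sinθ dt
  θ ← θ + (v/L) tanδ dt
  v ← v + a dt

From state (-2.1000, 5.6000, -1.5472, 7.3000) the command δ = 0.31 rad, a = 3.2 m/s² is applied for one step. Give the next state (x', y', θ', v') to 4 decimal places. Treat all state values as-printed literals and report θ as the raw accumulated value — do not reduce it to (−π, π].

x' = -2.1000 + 7.3000·cos(-1.5472)·0.25 = -2.0569
y' = 5.6000 + 7.3000·sin(-1.5472)·0.25 = 3.7755
θ' = -1.5472 + (7.3000/2.4)·tan(0.31)·0.25 = -1.3036
v' = 7.3000 + 3.2000·0.25 = 8.1000

(-2.0569, 3.7755, -1.3036, 8.1000)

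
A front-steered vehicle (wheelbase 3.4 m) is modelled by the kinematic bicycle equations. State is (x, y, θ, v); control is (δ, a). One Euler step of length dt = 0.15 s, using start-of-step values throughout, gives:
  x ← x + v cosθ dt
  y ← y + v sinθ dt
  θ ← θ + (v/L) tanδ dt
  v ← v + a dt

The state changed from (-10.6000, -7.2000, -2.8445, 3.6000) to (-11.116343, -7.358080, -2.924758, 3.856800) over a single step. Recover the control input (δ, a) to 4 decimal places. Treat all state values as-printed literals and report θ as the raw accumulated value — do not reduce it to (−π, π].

a = (v'−v)/dt = (0.256800)/0.15 = 1.7120
Δθ = θ'−θ = -0.080258;  (v·dt/L) = 3.6000·0.15/3.4 = 0.158824
tan δ = Δθ·L/(v·dt) = -0.505328  →  δ = -0.4679

δ = -0.4679, a = 1.7120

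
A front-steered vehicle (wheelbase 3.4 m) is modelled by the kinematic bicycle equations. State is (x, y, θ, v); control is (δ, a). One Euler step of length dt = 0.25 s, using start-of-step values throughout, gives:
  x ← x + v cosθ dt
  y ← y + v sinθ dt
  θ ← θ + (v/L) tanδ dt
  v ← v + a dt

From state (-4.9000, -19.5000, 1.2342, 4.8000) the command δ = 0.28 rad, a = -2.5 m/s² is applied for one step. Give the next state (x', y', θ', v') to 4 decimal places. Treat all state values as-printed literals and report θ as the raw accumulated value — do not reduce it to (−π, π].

(-4.5037, -18.3673, 1.3357, 4.1750)

x' = -4.9000 + 4.8000·cos(1.2342)·0.25 = -4.5037
y' = -19.5000 + 4.8000·sin(1.2342)·0.25 = -18.3673
θ' = 1.2342 + (4.8000/3.4)·tan(0.28)·0.25 = 1.3357
v' = 4.8000 − 2.5000·0.25 = 4.1750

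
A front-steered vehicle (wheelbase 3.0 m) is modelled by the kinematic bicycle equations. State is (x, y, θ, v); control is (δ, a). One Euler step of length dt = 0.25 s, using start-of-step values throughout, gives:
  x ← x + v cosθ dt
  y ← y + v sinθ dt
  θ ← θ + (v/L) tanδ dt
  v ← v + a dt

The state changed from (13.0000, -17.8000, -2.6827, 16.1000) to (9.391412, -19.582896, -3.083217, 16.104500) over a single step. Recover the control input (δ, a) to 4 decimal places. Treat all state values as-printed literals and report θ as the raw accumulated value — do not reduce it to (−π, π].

a = (v'−v)/dt = (0.004500)/0.25 = 0.0180
Δθ = θ'−θ = -0.400517;  (v·dt/L) = 16.1000·0.25/3.0 = 1.341667
tan δ = Δθ·L/(v·dt) = -0.298522  →  δ = -0.2901

δ = -0.2901, a = 0.0180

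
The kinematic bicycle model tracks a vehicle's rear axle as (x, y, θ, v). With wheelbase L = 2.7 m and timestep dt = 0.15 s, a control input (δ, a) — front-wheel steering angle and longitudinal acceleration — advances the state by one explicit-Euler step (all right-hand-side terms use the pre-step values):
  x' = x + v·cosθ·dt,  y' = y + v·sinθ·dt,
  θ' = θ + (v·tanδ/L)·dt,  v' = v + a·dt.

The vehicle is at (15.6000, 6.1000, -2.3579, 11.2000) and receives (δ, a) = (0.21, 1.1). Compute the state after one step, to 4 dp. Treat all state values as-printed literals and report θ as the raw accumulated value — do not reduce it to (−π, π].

x' = 15.6000 + 11.2000·cos(-2.3579)·0.15 = 14.4100
y' = 6.1000 + 11.2000·sin(-2.3579)·0.15 = 4.9141
θ' = -2.3579 + (11.2000/2.7)·tan(0.21)·0.15 = -2.2253
v' = 11.2000 + 1.1000·0.15 = 11.3650

(14.4100, 4.9141, -2.2253, 11.3650)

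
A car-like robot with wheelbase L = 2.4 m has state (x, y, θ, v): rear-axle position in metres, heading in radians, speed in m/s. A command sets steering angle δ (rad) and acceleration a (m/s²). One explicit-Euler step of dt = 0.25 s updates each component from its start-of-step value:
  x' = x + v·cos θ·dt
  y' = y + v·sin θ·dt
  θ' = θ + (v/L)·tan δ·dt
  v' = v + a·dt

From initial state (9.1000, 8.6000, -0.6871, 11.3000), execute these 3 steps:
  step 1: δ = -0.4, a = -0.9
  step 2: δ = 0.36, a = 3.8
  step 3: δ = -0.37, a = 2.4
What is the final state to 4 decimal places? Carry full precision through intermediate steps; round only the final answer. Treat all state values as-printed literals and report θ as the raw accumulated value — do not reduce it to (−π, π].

after step 1 (δ=-0.4, a=-0.9): (11.283976, 6.808108, -1.184763, 11.075000)
after step 2 (δ=0.36, a=3.8): (12.326456, 4.243111, -0.750527, 12.025000)
after step 3 (δ=-0.37, a=2.4): (14.525015, 2.192775, -1.236366, 12.625000)

(14.5250, 2.1928, -1.2364, 12.6250)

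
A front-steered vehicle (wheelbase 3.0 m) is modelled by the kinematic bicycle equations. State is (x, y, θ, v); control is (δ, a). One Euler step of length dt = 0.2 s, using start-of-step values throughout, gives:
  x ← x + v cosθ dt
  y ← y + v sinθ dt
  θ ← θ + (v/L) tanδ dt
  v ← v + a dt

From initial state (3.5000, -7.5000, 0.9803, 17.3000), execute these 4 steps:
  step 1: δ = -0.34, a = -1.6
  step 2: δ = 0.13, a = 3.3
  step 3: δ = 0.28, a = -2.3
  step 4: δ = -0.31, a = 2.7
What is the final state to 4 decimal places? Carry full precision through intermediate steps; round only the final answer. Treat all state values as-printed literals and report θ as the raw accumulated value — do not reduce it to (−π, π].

after step 1 (δ=-0.34, a=-1.6): (5.426436, -4.625901, 0.572323, 16.980000)
after step 2 (δ=0.13, a=3.3): (8.281266, -2.786673, 0.720318, 17.640000)
after step 3 (δ=0.28, a=-2.3): (10.932896, -0.459520, 1.058482, 17.180000)
after step 4 (δ=-0.31, a=2.7): (12.617209, 2.535340, 0.691600, 17.720000)

(12.6172, 2.5353, 0.6916, 17.7200)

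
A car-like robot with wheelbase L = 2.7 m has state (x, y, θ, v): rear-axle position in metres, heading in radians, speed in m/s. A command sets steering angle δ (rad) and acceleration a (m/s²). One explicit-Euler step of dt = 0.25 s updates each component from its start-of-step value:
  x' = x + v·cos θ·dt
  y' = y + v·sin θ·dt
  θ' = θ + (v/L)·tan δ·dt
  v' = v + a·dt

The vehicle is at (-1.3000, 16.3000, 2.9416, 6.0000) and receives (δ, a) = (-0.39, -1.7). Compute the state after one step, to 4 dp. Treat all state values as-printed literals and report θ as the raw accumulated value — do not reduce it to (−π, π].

x' = -1.3000 + 6.0000·cos(2.9416)·0.25 = -2.7701
y' = 16.3000 + 6.0000·sin(2.9416)·0.25 = 16.5980
θ' = 2.9416 + (6.0000/2.7)·tan(-0.39)·0.25 = 2.7132
v' = 6.0000 − 1.7000·0.25 = 5.5750

(-2.7701, 16.5980, 2.7132, 5.5750)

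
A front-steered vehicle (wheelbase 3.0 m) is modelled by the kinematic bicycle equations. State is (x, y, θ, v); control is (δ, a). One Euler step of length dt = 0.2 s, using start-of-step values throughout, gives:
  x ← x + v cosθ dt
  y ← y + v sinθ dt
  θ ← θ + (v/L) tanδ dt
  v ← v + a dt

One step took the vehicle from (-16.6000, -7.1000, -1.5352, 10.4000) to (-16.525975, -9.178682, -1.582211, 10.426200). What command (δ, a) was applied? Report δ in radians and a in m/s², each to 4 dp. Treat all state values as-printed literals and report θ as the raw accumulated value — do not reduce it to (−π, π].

δ = -0.0677, a = 0.1310

a = (v'−v)/dt = (0.026200)/0.2 = 0.1310
Δθ = θ'−θ = -0.047011;  (v·dt/L) = 10.4000·0.2/3.0 = 0.693333
tan δ = Δθ·L/(v·dt) = -0.067804  →  δ = -0.0677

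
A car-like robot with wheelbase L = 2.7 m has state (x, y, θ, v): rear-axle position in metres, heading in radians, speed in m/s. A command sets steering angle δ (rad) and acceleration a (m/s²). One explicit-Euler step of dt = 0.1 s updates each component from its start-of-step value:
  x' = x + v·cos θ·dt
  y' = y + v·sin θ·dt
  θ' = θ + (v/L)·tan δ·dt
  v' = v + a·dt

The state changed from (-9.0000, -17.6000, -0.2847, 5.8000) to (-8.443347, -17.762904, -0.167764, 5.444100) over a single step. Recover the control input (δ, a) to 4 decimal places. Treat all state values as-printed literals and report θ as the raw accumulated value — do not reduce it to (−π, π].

a = (v'−v)/dt = (-0.355900)/0.1 = -3.5590
Δθ = θ'−θ = 0.116936;  (v·dt/L) = 5.8000·0.1/2.7 = 0.214815
tan δ = Δθ·L/(v·dt) = 0.544357  →  δ = 0.4985

δ = 0.4985, a = -3.5590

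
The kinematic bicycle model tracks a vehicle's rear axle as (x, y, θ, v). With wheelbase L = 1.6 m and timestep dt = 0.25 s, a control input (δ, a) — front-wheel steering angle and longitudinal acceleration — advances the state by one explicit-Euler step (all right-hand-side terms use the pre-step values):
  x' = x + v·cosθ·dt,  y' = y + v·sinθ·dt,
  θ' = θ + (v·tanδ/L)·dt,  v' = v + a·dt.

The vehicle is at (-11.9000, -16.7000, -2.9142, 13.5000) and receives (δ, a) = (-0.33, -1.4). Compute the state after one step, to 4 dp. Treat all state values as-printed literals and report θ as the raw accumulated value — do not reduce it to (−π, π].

x' = -11.9000 + 13.5000·cos(-2.9142)·0.25 = -15.1881
y' = -16.7000 + 13.5000·sin(-2.9142)·0.25 = -17.4609
θ' = -2.9142 + (13.5000/1.6)·tan(-0.33)·0.25 = -3.6367
v' = 13.5000 − 1.4000·0.25 = 13.1500

(-15.1881, -17.4609, -3.6367, 13.1500)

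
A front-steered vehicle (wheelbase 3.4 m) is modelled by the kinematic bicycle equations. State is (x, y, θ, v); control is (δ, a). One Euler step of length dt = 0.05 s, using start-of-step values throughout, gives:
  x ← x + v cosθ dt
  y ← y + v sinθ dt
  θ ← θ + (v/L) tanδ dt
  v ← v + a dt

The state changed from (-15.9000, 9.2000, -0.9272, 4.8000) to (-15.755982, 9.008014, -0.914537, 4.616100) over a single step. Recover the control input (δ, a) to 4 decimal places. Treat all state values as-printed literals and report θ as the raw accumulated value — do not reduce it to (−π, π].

δ = 0.1775, a = -3.6780

a = (v'−v)/dt = (-0.183900)/0.05 = -3.6780
Δθ = θ'−θ = 0.012663;  (v·dt/L) = 4.8000·0.05/3.4 = 0.070588
tan δ = Δθ·L/(v·dt) = 0.179392  →  δ = 0.1775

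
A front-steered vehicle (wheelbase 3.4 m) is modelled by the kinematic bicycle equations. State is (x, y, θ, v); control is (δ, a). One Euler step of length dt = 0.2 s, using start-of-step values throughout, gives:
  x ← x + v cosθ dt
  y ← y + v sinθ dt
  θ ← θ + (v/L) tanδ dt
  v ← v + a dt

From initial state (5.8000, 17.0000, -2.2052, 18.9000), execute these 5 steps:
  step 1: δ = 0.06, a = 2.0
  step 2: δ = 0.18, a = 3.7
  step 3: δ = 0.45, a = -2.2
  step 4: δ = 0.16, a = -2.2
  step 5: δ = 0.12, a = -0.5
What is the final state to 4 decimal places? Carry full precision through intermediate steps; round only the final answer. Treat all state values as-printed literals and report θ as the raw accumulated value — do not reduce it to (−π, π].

(2.3524, -0.4217, -1.0404, 19.0600)

after step 1 (δ=0.06, a=2.0): (3.559604, 13.955492, -2.138414, 19.300000)
after step 2 (δ=0.18, a=3.7): (1.484372, 10.700801, -1.931825, 20.040000)
after step 3 (δ=0.45, a=-2.2): (0.068599, 6.951181, -1.362388, 19.600000)
after step 4 (δ=0.16, a=-2.2): (0.879657, 3.116004, -1.176327, 19.160000)
after step 5 (δ=0.12, a=-0.5): (2.352364, -0.421701, -1.040427, 19.060000)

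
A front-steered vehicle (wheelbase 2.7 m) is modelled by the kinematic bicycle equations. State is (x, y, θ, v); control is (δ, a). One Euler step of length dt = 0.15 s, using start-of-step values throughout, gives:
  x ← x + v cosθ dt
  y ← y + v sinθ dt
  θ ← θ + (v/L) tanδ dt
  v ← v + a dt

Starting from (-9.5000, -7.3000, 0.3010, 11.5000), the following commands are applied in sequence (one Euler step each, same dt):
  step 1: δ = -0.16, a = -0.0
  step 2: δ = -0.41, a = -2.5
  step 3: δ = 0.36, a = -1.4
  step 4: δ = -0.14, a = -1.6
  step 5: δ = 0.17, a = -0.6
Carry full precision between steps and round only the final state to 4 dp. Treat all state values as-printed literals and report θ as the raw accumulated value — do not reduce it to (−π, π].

(-1.2820, -6.2253, 0.1692, 10.5850)

after step 1 (δ=-0.16, a=-0.0): (-7.852555, -6.788580, 0.197896, 11.500000)
after step 2 (δ=-0.41, a=-2.5): (-6.161223, -6.449432, -0.079785, 11.125000)
after step 3 (δ=0.36, a=-1.4): (-4.497782, -6.582432, 0.152853, 10.915000)
after step 4 (δ=-0.14, a=-1.6): (-2.879621, -6.333146, 0.067400, 10.675000)
after step 5 (δ=0.17, a=-0.6): (-1.282007, -6.225304, 0.169202, 10.585000)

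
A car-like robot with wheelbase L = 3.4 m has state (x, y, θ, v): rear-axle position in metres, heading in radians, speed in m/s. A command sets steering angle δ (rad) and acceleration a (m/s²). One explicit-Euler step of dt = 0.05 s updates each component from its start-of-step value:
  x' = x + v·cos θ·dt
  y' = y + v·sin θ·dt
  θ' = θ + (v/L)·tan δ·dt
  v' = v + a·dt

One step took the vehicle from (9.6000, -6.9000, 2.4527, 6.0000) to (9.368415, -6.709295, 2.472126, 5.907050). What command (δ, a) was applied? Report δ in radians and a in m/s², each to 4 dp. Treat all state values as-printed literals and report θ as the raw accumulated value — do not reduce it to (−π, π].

a = (v'−v)/dt = (-0.092950)/0.05 = -1.8590
Δθ = θ'−θ = 0.019426;  (v·dt/L) = 6.0000·0.05/3.4 = 0.088235
tan δ = Δθ·L/(v·dt) = 0.220161  →  δ = 0.2167

δ = 0.2167, a = -1.8590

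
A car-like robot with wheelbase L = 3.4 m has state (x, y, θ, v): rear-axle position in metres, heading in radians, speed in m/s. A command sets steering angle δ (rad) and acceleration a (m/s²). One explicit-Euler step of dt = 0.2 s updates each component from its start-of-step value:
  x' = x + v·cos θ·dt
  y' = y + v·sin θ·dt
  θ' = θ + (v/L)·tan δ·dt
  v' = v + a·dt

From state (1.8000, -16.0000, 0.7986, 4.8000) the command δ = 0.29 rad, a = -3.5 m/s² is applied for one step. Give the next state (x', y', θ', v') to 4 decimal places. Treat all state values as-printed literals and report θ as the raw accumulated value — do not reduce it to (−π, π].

(2.4698, -15.3123, 0.8829, 4.1000)

x' = 1.8000 + 4.8000·cos(0.7986)·0.2 = 2.4698
y' = -16.0000 + 4.8000·sin(0.7986)·0.2 = -15.3123
θ' = 0.7986 + (4.8000/3.4)·tan(0.29)·0.2 = 0.8829
v' = 4.8000 − 3.5000·0.2 = 4.1000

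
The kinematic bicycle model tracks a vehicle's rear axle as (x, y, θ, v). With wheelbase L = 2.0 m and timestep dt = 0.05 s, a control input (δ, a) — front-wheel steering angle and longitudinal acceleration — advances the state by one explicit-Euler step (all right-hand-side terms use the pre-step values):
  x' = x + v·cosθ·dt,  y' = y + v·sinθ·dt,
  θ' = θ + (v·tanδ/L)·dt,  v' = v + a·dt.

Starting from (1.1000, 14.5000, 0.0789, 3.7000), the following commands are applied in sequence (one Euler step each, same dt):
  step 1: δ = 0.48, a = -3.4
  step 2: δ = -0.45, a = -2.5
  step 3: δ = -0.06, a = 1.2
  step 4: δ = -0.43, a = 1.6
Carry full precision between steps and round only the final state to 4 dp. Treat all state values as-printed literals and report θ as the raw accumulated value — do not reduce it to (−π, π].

after step 1 (δ=0.48, a=-3.4): (1.284424, 14.514581, 0.127057, 3.530000)
after step 2 (δ=-0.45, a=-2.5): (1.459502, 14.536947, 0.084427, 3.405000)
after step 3 (δ=-0.06, a=1.2): (1.629145, 14.551303, 0.079313, 3.465000)
after step 4 (δ=-0.43, a=1.6): (1.801851, 14.565030, 0.039585, 3.545000)

(1.8019, 14.5650, 0.0396, 3.5450)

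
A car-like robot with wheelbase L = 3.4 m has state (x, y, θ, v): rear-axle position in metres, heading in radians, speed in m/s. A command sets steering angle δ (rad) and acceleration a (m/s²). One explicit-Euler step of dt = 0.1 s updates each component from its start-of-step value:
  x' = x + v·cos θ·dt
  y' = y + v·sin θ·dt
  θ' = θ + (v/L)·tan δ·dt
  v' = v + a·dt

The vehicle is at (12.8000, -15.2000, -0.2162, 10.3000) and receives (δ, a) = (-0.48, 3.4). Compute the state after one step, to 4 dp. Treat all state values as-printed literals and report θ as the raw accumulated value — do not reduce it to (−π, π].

x' = 12.8000 + 10.3000·cos(-0.2162)·0.1 = 13.8060
y' = -15.2000 + 10.3000·sin(-0.2162)·0.1 = -15.4210
θ' = -0.2162 + (10.3000/3.4)·tan(-0.48)·0.1 = -0.3739
v' = 10.3000 + 3.4000·0.1 = 10.6400

(13.8060, -15.4210, -0.3739, 10.6400)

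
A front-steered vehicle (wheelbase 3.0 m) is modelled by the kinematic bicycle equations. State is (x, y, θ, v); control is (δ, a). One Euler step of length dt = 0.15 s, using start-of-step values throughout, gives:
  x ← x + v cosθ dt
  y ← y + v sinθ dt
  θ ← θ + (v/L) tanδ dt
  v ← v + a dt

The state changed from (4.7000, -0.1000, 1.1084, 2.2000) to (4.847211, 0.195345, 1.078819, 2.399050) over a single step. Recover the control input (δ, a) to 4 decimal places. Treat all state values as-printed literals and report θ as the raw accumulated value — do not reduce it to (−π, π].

δ = -0.2627, a = 1.3270

a = (v'−v)/dt = (0.199050)/0.15 = 1.3270
Δθ = θ'−θ = -0.029581;  (v·dt/L) = 2.2000·0.15/3.0 = 0.110000
tan δ = Δθ·L/(v·dt) = -0.268918  →  δ = -0.2627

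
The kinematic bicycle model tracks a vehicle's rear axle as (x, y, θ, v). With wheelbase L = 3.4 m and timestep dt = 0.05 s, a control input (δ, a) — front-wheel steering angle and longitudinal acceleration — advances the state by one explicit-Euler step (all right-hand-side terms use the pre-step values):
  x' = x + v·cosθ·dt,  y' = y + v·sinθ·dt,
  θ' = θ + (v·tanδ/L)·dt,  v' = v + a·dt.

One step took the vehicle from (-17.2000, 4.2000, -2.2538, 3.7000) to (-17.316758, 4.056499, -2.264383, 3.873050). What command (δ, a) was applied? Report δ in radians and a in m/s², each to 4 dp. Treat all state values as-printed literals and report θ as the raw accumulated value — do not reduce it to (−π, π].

δ = -0.1921, a = 3.4610

a = (v'−v)/dt = (0.173050)/0.05 = 3.4610
Δθ = θ'−θ = -0.010583;  (v·dt/L) = 3.7000·0.05/3.4 = 0.054412
tan δ = Δθ·L/(v·dt) = -0.194498  →  δ = -0.1921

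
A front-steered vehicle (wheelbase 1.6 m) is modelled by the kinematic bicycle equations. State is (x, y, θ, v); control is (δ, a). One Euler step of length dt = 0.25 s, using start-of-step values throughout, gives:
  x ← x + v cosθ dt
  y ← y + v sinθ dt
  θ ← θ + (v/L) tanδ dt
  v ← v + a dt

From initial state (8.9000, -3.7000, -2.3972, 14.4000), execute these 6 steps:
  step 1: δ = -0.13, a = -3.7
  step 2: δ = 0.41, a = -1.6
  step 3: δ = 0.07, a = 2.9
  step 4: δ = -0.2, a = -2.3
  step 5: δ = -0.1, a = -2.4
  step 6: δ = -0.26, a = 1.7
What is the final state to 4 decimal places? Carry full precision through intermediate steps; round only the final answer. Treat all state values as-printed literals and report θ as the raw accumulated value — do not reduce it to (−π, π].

after step 1 (δ=-0.13, a=-3.7): (6.252202, -6.139091, -2.691359, 13.475000)
after step 2 (δ=0.41, a=-1.6): (3.219163, -7.605090, -1.776257, 13.075000)
after step 3 (δ=0.07, a=2.9): (2.552280, -10.805089, -1.633015, 13.800000)
after step 4 (δ=-0.2, a=-2.3): (2.337765, -14.248413, -2.070108, 13.225000)
after step 5 (δ=-0.1, a=-2.4): (0.754661, -17.151011, -2.277440, 12.625000)
after step 6 (δ=-0.26, a=1.7): (-1.294645, -19.551481, -2.802209, 13.050000)

(-1.2946, -19.5515, -2.8022, 13.0500)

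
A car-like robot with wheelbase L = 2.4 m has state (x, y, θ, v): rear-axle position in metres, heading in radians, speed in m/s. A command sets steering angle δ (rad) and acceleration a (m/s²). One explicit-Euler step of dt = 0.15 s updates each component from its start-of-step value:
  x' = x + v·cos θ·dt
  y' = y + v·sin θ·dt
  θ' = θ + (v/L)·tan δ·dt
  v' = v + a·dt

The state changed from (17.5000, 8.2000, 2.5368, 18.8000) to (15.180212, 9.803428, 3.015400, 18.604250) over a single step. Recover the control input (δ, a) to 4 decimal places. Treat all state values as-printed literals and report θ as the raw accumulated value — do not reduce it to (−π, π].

δ = 0.3868, a = -1.3050

a = (v'−v)/dt = (-0.195750)/0.15 = -1.3050
Δθ = θ'−θ = 0.478600;  (v·dt/L) = 18.8000·0.15/2.4 = 1.175000
tan δ = Δθ·L/(v·dt) = 0.407319  →  δ = 0.3868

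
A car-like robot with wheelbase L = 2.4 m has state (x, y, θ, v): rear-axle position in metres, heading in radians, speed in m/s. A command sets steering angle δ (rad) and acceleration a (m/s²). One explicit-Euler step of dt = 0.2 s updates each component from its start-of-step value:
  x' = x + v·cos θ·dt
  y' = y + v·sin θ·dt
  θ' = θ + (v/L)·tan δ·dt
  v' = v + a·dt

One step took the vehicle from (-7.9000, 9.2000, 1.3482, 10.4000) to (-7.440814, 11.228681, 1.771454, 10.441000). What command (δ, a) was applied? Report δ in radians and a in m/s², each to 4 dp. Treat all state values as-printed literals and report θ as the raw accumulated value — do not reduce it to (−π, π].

a = (v'−v)/dt = (0.041000)/0.2 = 0.2050
Δθ = θ'−θ = 0.423254;  (v·dt/L) = 10.4000·0.2/2.4 = 0.866667
tan δ = Δθ·L/(v·dt) = 0.488370  →  δ = 0.4543

δ = 0.4543, a = 0.2050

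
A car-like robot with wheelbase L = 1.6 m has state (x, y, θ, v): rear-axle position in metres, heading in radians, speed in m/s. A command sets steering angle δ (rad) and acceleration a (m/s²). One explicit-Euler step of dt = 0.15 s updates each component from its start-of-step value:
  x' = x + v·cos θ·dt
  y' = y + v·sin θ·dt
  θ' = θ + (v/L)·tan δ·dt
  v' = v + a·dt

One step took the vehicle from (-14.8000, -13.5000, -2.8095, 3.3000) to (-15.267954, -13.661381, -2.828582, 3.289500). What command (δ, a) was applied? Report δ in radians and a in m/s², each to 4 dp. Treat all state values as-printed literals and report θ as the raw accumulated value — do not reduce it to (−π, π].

δ = -0.0616, a = -0.0700

a = (v'−v)/dt = (-0.010500)/0.15 = -0.0700
Δθ = θ'−θ = -0.019082;  (v·dt/L) = 3.3000·0.15/1.6 = 0.309375
tan δ = Δθ·L/(v·dt) = -0.061679  →  δ = -0.0616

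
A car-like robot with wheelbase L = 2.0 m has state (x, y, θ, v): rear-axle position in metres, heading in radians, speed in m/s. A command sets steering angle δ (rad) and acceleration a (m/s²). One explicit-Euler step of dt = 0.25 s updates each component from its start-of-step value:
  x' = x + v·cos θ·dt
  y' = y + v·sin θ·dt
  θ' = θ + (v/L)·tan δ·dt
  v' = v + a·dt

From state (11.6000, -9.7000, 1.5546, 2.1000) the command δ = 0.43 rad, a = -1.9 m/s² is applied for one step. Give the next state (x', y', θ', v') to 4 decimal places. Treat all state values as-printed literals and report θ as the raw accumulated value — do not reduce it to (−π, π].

(11.6085, -9.1751, 1.6750, 1.6250)

x' = 11.6000 + 2.1000·cos(1.5546)·0.25 = 11.6085
y' = -9.7000 + 2.1000·sin(1.5546)·0.25 = -9.1751
θ' = 1.5546 + (2.1000/2.0)·tan(0.43)·0.25 = 1.6750
v' = 2.1000 − 1.9000·0.25 = 1.6250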